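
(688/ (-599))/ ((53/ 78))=-53664/ 31747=-1.69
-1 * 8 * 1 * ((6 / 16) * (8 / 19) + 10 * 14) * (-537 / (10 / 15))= 17160372 / 19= 903177.47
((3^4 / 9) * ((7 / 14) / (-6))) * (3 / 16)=-9 / 64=-0.14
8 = 8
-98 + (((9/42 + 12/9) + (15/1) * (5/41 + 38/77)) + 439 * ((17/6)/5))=2550006/15785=161.55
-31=-31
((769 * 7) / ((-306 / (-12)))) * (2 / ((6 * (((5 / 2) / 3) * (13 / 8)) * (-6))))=-86128 / 9945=-8.66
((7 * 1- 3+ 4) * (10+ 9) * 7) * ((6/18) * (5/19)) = 280/3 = 93.33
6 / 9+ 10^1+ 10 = 62 / 3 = 20.67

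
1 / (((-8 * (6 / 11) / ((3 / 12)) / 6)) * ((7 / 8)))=-11 / 28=-0.39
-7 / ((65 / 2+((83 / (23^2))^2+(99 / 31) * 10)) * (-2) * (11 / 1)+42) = 0.01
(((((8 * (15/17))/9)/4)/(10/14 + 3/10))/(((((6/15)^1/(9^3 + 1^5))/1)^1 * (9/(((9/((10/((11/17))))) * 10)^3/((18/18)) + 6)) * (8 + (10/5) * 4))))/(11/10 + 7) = 532172965625/8645926878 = 61.55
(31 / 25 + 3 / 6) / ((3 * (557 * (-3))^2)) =29 / 139612050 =0.00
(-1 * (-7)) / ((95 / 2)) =14 / 95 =0.15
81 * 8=648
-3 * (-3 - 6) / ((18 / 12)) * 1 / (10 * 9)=1 / 5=0.20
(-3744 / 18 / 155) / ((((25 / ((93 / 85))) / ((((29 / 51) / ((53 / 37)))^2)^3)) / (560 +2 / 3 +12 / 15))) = -2673479780245273226647264 / 20719306609281505889353125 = -0.13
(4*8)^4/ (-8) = -131072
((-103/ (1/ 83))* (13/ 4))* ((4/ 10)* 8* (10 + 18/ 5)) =-30229264/ 25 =-1209170.56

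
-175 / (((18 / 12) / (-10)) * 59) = 3500 / 177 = 19.77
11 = 11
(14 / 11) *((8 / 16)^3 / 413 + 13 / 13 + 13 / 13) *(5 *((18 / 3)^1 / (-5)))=-19827 / 1298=-15.28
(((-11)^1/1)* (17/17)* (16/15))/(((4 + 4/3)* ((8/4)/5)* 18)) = -11/36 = -0.31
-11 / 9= -1.22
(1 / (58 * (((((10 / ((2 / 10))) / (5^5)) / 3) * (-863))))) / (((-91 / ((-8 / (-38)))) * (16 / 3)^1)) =0.00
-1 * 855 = -855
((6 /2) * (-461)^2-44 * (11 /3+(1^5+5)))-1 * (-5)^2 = 1911338 /3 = 637112.67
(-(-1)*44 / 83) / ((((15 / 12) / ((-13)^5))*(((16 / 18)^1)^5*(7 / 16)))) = -241169283927 / 371840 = -648583.49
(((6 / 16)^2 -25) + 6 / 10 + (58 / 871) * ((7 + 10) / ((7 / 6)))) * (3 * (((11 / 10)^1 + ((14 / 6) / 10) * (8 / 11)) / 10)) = -19038476329 / 2146144000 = -8.87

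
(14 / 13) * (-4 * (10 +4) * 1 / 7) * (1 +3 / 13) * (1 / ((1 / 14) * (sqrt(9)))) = -25088 / 507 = -49.48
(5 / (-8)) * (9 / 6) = -15 / 16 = -0.94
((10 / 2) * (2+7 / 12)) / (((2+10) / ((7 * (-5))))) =-5425 / 144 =-37.67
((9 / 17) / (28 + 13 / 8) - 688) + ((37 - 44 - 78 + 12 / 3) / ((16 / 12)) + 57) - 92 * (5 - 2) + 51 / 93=-161067043 / 166532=-967.18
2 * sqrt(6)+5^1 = 2 * sqrt(6)+5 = 9.90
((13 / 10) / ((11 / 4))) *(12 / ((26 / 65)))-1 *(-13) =299 / 11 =27.18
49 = 49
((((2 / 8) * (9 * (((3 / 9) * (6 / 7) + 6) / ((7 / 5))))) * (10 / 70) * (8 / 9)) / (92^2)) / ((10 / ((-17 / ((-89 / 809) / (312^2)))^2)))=4928854022579874816 / 1437241687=3429384262.34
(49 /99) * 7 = 343 /99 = 3.46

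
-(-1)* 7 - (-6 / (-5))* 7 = -7 / 5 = -1.40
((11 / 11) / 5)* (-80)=-16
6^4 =1296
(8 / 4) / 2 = 1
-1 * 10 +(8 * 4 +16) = 38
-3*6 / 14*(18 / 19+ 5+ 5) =-1872 / 133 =-14.08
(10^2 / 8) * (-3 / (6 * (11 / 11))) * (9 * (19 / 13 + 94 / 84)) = -105675 / 728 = -145.16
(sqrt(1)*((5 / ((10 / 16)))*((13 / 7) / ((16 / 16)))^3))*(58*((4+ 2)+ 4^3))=10194080 / 49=208042.45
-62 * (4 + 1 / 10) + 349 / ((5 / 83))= 27696 / 5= 5539.20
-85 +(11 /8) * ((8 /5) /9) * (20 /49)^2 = -84.96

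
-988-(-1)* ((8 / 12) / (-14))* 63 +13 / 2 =-1969 / 2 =-984.50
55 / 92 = 0.60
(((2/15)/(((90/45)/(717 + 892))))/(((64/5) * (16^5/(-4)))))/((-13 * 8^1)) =1609/5234491392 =0.00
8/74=4/37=0.11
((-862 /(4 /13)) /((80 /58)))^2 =26402025169 /6400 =4125316.43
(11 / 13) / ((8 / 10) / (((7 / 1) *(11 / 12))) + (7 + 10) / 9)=38115 / 90701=0.42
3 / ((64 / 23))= 69 / 64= 1.08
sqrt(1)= 1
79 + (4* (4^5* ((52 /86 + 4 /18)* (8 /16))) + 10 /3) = 687223 /387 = 1775.77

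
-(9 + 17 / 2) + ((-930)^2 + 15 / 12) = 3459535 / 4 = 864883.75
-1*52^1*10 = -520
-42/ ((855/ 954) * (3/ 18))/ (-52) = 6678/ 1235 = 5.41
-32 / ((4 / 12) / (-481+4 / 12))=46144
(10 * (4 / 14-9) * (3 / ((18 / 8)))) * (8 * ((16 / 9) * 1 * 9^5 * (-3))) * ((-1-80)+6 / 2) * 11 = -1758154844160 / 7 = -251164977737.14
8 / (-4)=-2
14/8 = 7/4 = 1.75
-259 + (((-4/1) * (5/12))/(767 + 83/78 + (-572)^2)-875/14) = -16448108083/51160522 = -321.50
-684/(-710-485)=684/1195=0.57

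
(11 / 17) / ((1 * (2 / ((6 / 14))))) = 0.14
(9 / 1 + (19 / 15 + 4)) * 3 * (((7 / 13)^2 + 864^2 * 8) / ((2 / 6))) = 647946615522 / 845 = 766800728.43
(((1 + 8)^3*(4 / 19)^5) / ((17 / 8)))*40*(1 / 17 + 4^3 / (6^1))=43555553280 / 715592611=60.87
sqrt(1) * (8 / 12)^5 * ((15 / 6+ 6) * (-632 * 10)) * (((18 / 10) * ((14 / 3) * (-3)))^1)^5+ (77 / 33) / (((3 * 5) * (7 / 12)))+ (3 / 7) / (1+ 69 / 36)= 6605105590482032 / 91875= 71892305746.74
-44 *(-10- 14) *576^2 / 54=6488064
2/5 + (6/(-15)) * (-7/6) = 13/15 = 0.87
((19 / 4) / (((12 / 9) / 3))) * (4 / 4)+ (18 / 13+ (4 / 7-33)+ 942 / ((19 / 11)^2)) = 155258113 / 525616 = 295.38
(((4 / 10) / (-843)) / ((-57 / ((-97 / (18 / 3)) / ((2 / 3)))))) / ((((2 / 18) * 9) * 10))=-97 / 4805100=-0.00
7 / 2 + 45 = 97 / 2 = 48.50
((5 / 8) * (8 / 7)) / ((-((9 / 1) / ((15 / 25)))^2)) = -1 / 315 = -0.00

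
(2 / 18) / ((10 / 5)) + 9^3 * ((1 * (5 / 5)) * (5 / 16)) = 32813 / 144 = 227.87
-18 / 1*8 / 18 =-8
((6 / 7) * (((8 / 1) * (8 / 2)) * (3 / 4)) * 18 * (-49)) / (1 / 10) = -181440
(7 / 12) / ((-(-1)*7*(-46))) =-1 / 552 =-0.00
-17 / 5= -3.40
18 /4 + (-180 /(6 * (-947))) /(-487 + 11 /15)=31082931 /6907418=4.50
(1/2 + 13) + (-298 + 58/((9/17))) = -174.94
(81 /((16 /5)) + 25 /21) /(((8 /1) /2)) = 8905 /1344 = 6.63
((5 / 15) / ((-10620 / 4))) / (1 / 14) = -14 / 7965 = -0.00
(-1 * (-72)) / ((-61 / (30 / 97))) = -2160 / 5917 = -0.37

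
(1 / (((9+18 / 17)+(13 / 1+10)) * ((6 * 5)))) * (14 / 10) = 119 / 84300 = 0.00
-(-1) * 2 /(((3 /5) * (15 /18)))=4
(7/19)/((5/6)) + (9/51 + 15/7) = 31218/11305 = 2.76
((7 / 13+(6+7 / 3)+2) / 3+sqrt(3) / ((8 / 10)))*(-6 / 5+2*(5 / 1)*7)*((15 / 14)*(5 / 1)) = 3225*sqrt(3) / 7+364640 / 273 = 2133.66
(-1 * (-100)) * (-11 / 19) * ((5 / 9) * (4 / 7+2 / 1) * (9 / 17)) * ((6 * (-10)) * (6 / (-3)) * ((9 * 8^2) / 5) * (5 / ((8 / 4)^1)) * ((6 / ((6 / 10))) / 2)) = -7566209.64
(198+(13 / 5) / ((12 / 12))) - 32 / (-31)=31253 / 155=201.63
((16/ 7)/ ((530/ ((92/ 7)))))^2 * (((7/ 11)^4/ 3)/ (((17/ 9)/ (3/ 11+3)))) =0.00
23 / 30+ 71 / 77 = 3901 / 2310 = 1.69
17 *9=153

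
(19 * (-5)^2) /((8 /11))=653.12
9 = 9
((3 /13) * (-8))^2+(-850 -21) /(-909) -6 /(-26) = 706234 /153621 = 4.60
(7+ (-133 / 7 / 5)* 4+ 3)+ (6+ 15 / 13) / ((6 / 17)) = 1959 / 130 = 15.07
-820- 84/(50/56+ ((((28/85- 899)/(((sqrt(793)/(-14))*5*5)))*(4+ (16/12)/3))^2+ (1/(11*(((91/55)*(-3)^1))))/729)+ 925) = -52034465185434620620/63455766349498891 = -820.01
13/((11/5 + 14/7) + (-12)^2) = 5/57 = 0.09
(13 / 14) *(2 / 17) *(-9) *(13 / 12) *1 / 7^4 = -507 / 1142876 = -0.00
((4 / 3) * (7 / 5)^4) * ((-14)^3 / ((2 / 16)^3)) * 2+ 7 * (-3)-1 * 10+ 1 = -26985913274 / 1875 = -14392487.08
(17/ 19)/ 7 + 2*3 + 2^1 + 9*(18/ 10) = 16178/ 665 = 24.33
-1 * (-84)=84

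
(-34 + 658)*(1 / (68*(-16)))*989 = -38571 / 68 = -567.22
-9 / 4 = -2.25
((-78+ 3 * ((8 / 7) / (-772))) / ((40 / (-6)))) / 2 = 39519 / 6755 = 5.85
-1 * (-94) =94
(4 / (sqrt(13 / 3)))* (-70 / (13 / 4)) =-41.39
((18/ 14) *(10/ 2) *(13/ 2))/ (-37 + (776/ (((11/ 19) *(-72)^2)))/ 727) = -1515751380/ 1342139603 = -1.13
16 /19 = 0.84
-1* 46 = -46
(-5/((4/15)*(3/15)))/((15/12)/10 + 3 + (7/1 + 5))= -750/121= -6.20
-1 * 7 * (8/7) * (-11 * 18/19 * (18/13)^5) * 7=20951529984/7054567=2969.92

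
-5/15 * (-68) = 68/3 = 22.67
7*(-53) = -371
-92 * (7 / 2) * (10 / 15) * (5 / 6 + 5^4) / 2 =-604555 / 9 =-67172.78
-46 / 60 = -23 / 30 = -0.77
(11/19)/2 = 11/38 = 0.29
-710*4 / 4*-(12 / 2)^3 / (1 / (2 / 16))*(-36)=-690120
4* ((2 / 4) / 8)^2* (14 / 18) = 7 / 576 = 0.01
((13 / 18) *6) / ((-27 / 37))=-481 / 81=-5.94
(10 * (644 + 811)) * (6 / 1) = 87300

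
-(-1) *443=443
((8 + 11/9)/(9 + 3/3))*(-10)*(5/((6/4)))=-830/27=-30.74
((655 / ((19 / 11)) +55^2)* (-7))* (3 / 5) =-271656 / 19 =-14297.68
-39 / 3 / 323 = -13 / 323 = -0.04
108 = 108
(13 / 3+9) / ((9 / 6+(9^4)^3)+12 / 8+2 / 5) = 100 / 2118221523633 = 0.00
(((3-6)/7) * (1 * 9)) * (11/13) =-297/91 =-3.26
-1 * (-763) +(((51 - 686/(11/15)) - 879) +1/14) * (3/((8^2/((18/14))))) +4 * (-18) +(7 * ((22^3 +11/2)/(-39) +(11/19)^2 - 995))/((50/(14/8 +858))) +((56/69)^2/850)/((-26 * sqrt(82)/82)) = -14945418382267/98313600 - 784 * sqrt(82)/26304525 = -152017.81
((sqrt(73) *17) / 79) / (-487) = -17 *sqrt(73) / 38473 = -0.00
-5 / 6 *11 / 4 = -55 / 24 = -2.29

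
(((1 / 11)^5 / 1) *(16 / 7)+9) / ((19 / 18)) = 182632122 / 21419783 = 8.53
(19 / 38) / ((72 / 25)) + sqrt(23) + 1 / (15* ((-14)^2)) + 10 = sqrt(23) + 358937 / 35280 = 14.97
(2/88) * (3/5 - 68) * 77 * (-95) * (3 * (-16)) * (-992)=533549184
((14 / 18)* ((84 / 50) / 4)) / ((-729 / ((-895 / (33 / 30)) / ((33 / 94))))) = 824474 / 793881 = 1.04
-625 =-625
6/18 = 1/3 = 0.33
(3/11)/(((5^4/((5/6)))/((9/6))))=3/5500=0.00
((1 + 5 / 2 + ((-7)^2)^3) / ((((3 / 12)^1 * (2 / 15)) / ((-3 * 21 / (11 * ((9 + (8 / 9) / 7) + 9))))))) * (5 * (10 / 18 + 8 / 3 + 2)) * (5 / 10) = -365787505125 / 25124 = -14559286.15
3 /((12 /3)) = 3 /4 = 0.75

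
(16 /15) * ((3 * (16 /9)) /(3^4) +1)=4144 /3645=1.14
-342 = -342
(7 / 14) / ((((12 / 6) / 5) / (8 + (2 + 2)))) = 15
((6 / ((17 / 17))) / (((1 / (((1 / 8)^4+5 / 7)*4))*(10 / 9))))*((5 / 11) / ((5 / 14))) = 553149 / 28160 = 19.64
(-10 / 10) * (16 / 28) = -4 / 7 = -0.57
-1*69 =-69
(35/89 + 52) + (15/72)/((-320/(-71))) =7168687/136704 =52.44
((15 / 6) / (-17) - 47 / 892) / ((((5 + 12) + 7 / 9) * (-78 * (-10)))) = -699 / 48524800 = -0.00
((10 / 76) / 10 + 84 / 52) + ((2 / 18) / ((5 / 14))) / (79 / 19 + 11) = 2639431 / 1600560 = 1.65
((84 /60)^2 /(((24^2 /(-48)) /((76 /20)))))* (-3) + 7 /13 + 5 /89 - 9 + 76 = 40180667 /578500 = 69.46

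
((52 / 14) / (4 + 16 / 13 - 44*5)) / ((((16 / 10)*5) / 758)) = -64051 / 39088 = -1.64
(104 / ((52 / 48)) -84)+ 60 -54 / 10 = 333 / 5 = 66.60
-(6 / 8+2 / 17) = -59 / 68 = -0.87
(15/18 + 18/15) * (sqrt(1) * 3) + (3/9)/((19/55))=4027/570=7.06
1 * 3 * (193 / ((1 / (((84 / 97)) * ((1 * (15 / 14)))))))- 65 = 472.22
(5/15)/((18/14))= 7/27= 0.26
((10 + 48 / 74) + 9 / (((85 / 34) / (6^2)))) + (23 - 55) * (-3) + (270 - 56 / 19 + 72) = 2022184 / 3515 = 575.30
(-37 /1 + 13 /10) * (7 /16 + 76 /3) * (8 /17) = -8659 /20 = -432.95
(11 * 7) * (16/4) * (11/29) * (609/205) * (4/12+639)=45487288/205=221889.21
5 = 5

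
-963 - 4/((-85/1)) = -81851/85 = -962.95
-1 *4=-4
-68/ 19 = -3.58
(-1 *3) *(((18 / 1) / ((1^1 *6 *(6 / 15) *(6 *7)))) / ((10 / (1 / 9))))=-0.01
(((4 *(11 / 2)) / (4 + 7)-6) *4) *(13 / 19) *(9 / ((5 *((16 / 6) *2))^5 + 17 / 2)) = -909792 / 124518478489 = -0.00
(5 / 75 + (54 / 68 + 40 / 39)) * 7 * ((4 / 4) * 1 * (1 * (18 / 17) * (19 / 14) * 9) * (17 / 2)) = 6416091 / 4420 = 1451.60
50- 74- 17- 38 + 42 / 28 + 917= 1679 / 2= 839.50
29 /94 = 0.31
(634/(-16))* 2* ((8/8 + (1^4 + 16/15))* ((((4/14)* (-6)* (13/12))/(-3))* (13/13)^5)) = -94783/630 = -150.45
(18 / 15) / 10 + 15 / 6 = 131 / 50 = 2.62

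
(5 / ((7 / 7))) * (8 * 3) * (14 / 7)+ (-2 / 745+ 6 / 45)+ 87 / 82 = 44203189 / 183270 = 241.19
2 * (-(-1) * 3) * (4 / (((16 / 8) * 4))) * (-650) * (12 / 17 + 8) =-288600 / 17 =-16976.47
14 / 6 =7 / 3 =2.33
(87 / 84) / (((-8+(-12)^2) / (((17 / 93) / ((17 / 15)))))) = 145 / 118048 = 0.00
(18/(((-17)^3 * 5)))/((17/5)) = -0.00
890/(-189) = -890/189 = -4.71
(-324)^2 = 104976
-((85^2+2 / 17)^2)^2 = -227601635264504981041 / 83521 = -2725082736850672.06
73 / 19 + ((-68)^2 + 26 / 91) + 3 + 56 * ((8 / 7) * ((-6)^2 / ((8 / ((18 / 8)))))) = 5279.13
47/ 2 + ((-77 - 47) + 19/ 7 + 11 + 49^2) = 32399/ 14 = 2314.21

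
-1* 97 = -97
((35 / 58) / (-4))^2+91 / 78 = 192059 / 161472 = 1.19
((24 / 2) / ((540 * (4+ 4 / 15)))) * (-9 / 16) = -3 / 1024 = -0.00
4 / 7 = 0.57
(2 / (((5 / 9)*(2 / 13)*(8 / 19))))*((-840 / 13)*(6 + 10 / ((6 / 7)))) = -63441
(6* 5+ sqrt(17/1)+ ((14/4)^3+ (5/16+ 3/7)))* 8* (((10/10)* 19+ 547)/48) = 7333.40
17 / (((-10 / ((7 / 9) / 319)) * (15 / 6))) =-119 / 71775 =-0.00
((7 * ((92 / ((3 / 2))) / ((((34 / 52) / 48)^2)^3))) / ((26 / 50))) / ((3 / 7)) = 7278729199707016396800 / 24137569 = 301551875406633.39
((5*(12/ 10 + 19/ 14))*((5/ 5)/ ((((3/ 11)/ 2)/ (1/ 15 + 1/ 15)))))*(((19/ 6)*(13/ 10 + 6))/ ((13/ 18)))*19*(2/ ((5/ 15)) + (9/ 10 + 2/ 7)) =26100195671/ 477750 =54631.49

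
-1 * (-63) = 63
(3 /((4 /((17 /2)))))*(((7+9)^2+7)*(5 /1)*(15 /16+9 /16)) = 201195 /16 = 12574.69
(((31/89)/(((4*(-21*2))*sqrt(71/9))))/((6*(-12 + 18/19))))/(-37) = -589*sqrt(71)/16497139680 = -0.00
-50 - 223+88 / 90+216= -2521 / 45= -56.02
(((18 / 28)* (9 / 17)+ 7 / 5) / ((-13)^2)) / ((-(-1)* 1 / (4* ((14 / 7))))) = 8284 / 100555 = 0.08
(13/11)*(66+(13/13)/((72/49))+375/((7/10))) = 3946891/5544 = 711.92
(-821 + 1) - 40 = -860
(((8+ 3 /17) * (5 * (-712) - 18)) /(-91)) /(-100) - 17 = -1563621 /77350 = -20.21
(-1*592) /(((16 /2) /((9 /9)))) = -74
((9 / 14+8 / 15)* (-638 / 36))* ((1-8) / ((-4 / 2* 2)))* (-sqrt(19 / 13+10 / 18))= 6061* sqrt(767) / 3240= 51.81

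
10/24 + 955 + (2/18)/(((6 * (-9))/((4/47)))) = 955.42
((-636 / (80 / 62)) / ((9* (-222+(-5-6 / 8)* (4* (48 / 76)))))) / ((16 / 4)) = 31217 / 539280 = 0.06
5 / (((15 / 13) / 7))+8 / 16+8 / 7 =1343 / 42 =31.98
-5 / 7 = -0.71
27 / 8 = 3.38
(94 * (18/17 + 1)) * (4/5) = 2632/17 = 154.82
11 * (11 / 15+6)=74.07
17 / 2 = 8.50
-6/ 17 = -0.35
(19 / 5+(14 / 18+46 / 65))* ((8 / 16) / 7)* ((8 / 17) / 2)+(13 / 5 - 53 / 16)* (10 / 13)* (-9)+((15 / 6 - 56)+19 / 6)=-25235053 / 556920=-45.31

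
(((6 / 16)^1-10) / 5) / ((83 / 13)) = -1001 / 3320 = -0.30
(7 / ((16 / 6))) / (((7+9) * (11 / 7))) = 147 / 1408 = 0.10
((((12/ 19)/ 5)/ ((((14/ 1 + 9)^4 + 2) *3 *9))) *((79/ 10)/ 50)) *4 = 316/ 29908220625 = 0.00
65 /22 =2.95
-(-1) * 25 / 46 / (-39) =-25 / 1794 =-0.01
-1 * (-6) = 6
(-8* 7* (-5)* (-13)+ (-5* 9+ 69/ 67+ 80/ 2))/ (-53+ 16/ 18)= 313902/ 4489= 69.93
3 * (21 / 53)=63 / 53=1.19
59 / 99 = 0.60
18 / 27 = 2 / 3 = 0.67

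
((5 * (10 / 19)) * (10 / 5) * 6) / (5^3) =24 / 95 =0.25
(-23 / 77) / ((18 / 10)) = -115 / 693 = -0.17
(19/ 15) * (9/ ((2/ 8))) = 228/ 5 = 45.60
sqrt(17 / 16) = sqrt(17) / 4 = 1.03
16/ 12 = 4/ 3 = 1.33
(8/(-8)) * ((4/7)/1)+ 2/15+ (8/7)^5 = 381074/252105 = 1.51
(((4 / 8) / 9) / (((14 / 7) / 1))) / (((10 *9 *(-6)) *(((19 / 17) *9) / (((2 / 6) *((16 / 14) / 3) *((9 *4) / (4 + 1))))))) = -34 / 7271775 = -0.00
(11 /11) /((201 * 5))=1 /1005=0.00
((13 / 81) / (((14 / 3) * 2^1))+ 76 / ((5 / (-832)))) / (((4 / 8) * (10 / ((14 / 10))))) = -47803327 / 13500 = -3540.99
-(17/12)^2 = -289/144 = -2.01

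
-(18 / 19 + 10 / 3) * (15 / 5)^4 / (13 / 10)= -65880 / 247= -266.72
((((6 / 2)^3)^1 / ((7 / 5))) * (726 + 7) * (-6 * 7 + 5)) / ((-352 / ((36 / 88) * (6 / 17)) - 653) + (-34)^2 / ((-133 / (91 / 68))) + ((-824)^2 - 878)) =-1878264855 / 2423908634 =-0.77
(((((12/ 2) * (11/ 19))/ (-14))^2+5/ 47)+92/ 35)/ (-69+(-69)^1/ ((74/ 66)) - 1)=-430120856/ 20231705305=-0.02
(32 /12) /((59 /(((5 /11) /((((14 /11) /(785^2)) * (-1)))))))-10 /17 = -209528890 /21063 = -9947.72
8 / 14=4 / 7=0.57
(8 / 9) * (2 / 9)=16 / 81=0.20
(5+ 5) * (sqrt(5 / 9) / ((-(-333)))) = 10 * sqrt(5) / 999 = 0.02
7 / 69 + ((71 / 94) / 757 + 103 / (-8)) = -250847933 / 19639608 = -12.77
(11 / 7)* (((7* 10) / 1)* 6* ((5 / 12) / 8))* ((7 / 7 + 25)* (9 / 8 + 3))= 117975 / 32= 3686.72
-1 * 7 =-7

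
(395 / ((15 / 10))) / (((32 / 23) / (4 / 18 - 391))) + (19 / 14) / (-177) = -13196154653 / 178416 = -73962.84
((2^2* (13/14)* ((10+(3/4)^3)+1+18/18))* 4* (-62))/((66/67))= -7155265/616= -11615.69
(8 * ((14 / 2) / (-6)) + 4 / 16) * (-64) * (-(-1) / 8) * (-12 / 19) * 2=-1744 / 19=-91.79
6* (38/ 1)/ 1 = 228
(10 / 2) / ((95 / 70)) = 70 / 19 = 3.68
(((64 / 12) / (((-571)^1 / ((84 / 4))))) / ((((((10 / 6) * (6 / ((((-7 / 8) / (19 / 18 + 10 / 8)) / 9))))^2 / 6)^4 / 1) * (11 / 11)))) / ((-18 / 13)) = 4721372019 / 257211772910278482200000000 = 0.00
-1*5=-5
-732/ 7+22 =-578/ 7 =-82.57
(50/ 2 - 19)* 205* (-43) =-52890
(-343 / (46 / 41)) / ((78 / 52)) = -14063 / 69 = -203.81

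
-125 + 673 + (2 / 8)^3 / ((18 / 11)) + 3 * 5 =648587 / 1152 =563.01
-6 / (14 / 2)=-6 / 7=-0.86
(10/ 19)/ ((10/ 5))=5/ 19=0.26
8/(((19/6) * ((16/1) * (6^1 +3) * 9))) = 1/513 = 0.00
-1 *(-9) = 9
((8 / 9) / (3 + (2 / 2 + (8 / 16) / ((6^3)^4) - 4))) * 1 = 3869835264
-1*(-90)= 90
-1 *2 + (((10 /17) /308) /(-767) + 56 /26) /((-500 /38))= -83552053 /38615500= -2.16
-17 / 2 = -8.50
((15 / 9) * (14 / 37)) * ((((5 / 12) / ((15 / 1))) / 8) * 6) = 35 / 2664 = 0.01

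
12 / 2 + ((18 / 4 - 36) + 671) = 1291 / 2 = 645.50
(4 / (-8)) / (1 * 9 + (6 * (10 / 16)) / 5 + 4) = -2 / 55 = -0.04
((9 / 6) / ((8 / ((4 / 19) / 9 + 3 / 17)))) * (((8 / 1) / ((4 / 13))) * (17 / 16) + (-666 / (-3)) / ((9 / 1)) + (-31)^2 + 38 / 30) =70735007 / 1860480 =38.02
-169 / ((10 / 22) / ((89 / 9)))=-165451 / 45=-3676.69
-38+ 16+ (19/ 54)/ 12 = -14237/ 648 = -21.97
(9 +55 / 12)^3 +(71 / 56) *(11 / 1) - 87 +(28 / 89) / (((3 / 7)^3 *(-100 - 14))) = 149304218533 / 61363008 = 2433.13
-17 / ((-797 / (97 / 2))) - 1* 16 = -23855 / 1594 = -14.97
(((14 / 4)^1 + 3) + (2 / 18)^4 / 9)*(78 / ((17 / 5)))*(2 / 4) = 49896535 / 669222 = 74.56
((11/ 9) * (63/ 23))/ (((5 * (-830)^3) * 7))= -11/ 65755505000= -0.00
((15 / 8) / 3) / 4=5 / 32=0.16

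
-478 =-478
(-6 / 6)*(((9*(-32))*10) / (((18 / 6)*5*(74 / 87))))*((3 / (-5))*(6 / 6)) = -135.44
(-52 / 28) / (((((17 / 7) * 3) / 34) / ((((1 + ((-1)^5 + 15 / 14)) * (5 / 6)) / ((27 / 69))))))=-7475 / 378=-19.78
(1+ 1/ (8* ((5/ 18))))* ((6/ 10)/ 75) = 29/ 2500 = 0.01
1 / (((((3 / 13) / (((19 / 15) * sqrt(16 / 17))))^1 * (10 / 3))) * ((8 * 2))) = 247 * sqrt(17) / 10200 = 0.10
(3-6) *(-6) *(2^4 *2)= 576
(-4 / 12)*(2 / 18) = -1 / 27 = -0.04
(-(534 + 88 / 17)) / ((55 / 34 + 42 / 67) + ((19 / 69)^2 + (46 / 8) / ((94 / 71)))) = -1099361900592 / 13586484095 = -80.92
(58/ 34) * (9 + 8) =29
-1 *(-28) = 28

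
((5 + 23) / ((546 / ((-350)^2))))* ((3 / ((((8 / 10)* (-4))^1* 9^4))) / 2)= -153125 / 341172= -0.45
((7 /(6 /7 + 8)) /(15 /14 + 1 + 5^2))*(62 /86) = 343 /16297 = 0.02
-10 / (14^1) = -5 / 7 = -0.71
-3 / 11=-0.27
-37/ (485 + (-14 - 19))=-37/ 452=-0.08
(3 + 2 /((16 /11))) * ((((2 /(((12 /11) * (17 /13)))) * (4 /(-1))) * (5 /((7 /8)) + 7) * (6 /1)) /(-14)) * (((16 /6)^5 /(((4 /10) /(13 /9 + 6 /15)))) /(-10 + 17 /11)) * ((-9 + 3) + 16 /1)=-2379725004800 /24203529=-98321.41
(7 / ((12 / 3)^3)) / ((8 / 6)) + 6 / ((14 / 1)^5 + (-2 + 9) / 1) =3765329 / 45894912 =0.08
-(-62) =62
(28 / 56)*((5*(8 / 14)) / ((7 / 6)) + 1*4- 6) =11 / 49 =0.22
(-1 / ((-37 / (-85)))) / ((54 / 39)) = -1.66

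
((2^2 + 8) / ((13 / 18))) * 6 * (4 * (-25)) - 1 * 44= -10013.23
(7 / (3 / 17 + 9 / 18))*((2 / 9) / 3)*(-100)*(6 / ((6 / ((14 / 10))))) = -66640 / 621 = -107.31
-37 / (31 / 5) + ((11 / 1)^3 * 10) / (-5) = -2667.97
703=703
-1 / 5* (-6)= 6 / 5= 1.20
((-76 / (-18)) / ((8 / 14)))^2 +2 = 18337 / 324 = 56.60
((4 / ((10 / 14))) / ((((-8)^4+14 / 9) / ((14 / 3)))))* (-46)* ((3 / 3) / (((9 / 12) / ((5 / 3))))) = -36064 / 55317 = -0.65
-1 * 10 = -10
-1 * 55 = -55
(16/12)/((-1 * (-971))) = 4/2913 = 0.00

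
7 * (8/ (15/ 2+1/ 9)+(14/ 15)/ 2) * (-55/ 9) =-240163/ 3699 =-64.93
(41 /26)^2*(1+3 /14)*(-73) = -2086121 /9464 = -220.43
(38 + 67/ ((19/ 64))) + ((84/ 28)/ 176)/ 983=866770137/ 3287152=263.68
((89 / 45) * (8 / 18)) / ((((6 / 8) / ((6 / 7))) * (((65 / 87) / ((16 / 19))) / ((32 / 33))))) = 42287104 / 38513475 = 1.10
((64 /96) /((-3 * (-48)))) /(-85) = -1 /18360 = -0.00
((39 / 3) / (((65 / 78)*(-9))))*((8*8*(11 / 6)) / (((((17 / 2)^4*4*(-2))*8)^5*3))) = 143 / 8778739838358756648387458160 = 0.00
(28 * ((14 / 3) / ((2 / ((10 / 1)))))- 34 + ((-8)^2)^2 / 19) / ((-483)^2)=47590 / 13297473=0.00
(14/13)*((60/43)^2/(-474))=-8400/1898923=-0.00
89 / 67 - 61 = -3998 / 67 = -59.67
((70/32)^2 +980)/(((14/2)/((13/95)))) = 93639/4864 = 19.25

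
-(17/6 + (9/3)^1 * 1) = -35/6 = -5.83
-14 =-14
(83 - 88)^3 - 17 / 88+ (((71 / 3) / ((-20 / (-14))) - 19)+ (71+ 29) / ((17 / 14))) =-45.27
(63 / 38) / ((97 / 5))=315 / 3686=0.09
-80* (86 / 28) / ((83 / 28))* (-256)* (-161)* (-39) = 11059077120 / 83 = 133241893.01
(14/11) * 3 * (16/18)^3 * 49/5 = 351232/13365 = 26.28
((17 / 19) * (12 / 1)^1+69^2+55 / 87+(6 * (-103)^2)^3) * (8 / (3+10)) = 3410671875031800944 / 21489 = 158717105264637.77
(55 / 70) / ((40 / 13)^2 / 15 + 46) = 5577 / 330988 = 0.02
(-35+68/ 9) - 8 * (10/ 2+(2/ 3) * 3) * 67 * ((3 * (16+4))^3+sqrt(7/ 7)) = -7293922015/ 9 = -810435779.44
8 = 8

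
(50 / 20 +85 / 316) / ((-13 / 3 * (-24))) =0.03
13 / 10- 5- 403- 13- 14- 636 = -10697 / 10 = -1069.70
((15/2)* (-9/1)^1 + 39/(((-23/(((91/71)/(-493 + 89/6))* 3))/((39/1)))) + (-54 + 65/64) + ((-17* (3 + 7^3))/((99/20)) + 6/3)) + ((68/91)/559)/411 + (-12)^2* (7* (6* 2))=2232120507985011874915/206873884306305216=10789.76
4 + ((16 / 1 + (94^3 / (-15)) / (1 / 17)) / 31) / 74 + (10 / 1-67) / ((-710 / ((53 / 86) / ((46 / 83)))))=-785271781477 / 1932988632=-406.25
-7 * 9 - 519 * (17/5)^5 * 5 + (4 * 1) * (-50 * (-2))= -736695158/625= -1178712.25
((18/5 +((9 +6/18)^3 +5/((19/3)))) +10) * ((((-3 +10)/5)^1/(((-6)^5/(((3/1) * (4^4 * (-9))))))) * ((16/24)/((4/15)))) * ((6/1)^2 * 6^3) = 1901624704/95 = 20017102.15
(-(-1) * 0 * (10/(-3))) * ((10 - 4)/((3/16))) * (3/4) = 0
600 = 600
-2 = -2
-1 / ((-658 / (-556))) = -0.84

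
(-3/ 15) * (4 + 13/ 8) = -9/ 8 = -1.12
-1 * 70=-70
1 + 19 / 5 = 24 / 5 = 4.80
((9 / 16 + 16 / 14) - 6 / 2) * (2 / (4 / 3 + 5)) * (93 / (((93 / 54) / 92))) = -270135 / 133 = -2031.09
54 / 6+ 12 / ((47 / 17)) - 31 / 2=-203 / 94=-2.16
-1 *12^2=-144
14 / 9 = 1.56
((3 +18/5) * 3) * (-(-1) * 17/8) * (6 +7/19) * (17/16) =3461931/12160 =284.70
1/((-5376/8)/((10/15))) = -0.00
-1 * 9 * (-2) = 18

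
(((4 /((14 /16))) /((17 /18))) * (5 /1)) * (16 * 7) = 46080 /17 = 2710.59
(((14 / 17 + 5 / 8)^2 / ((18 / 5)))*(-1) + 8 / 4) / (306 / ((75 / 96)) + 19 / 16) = 11795275 / 3269914776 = 0.00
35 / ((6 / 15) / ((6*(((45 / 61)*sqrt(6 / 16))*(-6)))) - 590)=-127016859375 / 2141141340029+4323375*sqrt(6) / 4282282680058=-0.06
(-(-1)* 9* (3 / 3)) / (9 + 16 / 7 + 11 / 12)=756 / 1025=0.74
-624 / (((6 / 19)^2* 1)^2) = -1694173 / 27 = -62747.15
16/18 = 8/9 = 0.89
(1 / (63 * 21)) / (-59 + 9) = -1 / 66150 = -0.00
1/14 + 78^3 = 6643729/14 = 474552.07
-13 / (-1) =13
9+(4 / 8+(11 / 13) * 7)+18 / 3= 557 / 26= 21.42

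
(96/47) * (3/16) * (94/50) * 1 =18/25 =0.72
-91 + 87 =-4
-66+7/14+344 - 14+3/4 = 265.25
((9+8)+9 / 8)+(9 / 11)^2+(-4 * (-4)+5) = 38521 / 968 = 39.79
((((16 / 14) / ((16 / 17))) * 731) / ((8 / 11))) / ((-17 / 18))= -72369 / 56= -1292.30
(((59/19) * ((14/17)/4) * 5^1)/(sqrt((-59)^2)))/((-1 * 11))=-35/7106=-0.00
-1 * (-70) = 70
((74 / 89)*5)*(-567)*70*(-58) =851747400 / 89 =9570195.51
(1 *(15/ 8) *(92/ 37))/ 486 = 115/ 11988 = 0.01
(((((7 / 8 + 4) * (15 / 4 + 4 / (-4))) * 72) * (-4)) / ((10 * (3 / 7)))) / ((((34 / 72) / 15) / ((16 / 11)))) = -707616 / 17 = -41624.47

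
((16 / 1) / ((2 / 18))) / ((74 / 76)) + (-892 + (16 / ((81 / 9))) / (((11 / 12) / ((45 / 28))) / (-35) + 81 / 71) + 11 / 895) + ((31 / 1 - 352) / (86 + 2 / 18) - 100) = -117047408941014 / 138314235275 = -846.24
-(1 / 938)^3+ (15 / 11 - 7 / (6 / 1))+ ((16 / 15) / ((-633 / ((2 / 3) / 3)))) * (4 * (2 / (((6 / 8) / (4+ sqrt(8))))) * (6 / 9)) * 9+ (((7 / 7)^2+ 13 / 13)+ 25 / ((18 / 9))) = 11327248905444931 / 775780178148360 - 4096 * sqrt(2) / 85455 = 14.53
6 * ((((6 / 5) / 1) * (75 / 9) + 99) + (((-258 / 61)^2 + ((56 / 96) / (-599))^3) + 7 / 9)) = 176425308971736689 / 230320516054752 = 766.00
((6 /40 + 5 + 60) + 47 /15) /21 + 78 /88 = 14338 /3465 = 4.14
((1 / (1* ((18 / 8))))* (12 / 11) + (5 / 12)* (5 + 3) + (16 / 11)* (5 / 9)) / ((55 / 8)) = 3664 / 5445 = 0.67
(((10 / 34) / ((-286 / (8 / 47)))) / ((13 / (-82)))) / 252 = 0.00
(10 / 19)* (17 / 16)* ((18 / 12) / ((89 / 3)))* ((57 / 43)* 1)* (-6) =-6885 / 30616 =-0.22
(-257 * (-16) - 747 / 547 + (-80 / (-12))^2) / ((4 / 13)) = 265920889 / 19692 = 13504.01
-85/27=-3.15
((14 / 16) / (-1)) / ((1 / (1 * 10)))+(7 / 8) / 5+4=-183 / 40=-4.58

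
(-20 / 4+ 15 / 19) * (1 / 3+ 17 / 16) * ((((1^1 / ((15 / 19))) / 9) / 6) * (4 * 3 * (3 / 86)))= -67 / 1161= -0.06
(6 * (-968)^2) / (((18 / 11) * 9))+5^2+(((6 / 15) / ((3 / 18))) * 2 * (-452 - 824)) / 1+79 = 50723512 / 135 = 375729.72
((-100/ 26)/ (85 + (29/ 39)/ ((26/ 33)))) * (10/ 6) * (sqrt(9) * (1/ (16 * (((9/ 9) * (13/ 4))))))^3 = -375/ 26182832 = -0.00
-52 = -52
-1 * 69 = -69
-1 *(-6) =6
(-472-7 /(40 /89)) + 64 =-16943 /40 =-423.58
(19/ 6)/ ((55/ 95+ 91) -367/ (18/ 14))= -1083/ 66302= -0.02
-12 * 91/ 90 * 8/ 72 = -182/ 135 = -1.35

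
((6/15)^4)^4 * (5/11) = 65536/335693359375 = 0.00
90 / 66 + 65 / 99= 200 / 99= 2.02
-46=-46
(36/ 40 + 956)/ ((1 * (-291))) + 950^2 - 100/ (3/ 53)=2621124431/ 2910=900730.05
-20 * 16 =-320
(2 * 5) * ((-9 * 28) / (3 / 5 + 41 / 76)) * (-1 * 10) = 9576000 / 433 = 22115.47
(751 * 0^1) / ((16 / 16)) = 0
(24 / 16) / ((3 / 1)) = 1 / 2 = 0.50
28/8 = 7/2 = 3.50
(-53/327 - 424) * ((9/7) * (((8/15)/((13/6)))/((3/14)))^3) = -222702764032/269407125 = -826.64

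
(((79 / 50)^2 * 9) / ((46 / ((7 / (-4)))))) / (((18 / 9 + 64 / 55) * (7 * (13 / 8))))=-205953 / 8671000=-0.02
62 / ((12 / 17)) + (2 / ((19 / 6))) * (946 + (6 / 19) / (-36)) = 1484363 / 2166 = 685.30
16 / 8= 2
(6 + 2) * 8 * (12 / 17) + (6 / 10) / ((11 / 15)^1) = 8601 / 187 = 45.99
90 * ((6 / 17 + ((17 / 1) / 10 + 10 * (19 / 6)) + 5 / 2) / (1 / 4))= 221664 / 17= 13039.06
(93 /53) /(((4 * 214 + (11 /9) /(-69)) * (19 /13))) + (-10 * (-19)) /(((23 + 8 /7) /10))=7119430084841 /90463326395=78.70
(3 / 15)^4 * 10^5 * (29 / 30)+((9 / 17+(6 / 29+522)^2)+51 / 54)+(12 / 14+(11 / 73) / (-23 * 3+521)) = 8109273095313199 / 29719860156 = 272857.04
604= 604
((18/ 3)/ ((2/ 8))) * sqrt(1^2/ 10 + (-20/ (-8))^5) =237.29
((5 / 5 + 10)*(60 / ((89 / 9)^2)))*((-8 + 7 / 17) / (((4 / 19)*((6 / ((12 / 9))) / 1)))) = -7279470 / 134657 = -54.06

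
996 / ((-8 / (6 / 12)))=-249 / 4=-62.25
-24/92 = -6/23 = -0.26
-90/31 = -2.90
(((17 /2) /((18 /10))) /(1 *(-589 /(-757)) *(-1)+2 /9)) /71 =-64345 /537754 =-0.12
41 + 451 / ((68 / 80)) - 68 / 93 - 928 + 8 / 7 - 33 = -4305064 / 11067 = -389.00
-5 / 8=-0.62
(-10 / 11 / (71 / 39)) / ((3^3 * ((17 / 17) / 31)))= -4030 / 7029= -0.57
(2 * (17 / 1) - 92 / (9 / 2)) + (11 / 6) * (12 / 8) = 587 / 36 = 16.31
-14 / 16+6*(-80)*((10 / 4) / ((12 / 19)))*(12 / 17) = -182519 / 136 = -1342.05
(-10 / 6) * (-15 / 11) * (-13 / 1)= -325 / 11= -29.55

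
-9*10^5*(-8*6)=43200000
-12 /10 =-6 /5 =-1.20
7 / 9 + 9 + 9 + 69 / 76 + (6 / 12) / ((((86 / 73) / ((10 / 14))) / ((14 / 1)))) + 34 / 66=7908743 / 323532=24.45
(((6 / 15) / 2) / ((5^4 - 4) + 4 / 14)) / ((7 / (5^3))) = 25 / 4349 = 0.01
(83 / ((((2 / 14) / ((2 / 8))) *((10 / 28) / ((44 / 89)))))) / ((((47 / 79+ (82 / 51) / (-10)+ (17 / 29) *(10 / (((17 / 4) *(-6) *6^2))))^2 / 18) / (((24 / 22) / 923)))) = 9714120199809091920 / 415548013690710667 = 23.38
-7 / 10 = -0.70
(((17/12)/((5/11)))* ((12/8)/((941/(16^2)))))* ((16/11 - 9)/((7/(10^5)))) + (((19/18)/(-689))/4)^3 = -137094.28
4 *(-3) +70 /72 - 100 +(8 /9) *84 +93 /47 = -58175 /1692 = -34.38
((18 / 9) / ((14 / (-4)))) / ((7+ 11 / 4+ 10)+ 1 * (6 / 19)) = -304 / 10675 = -0.03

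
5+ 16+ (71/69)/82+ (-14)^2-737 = -2942089/5658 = -519.99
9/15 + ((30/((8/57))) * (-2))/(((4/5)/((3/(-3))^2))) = -21351/40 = -533.78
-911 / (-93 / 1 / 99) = 30063 / 31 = 969.77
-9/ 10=-0.90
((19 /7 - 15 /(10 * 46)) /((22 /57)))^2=80084601 /1658944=48.27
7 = 7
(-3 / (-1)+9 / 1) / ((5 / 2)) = 24 / 5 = 4.80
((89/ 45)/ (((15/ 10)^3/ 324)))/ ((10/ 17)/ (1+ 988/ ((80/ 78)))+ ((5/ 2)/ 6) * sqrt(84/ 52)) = -388440406016/ 940566798635+ 306141462493312 * sqrt(273)/ 14108501979525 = 358.11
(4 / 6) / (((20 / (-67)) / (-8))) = 268 / 15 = 17.87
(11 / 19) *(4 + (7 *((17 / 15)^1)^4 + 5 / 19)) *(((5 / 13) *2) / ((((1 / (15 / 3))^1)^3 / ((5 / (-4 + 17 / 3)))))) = 334596196 / 126711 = 2640.62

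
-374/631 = -0.59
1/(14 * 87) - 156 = -156.00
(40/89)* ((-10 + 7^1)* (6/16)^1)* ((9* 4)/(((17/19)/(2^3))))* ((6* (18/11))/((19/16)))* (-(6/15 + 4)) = 8957952/1513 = 5920.66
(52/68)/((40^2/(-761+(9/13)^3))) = -417797/1149200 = -0.36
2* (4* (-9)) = -72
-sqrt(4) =-2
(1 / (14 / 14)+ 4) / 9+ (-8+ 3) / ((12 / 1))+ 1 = 41 / 36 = 1.14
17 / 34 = 1 / 2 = 0.50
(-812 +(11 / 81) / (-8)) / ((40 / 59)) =-31045033 / 25920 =-1197.73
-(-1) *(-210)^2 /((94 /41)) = 904050 /47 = 19235.11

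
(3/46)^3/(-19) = -27/1849384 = -0.00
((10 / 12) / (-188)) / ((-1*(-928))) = -5 / 1046784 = -0.00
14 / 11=1.27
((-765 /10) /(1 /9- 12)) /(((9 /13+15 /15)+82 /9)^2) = 18849753 /341906944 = 0.06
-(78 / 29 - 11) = 241 / 29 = 8.31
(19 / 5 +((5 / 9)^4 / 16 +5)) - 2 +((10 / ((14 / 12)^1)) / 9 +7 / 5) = 33649187 / 3674160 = 9.16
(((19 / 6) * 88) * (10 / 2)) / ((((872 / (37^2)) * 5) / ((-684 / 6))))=-5436299 / 109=-49874.30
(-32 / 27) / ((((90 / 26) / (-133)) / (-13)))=-719264 / 1215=-591.99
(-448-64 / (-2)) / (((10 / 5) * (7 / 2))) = -416 / 7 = -59.43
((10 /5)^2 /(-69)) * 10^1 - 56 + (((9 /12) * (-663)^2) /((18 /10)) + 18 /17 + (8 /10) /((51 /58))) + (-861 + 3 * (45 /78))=55579515457 /304980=182239.87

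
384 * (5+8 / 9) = 6784 / 3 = 2261.33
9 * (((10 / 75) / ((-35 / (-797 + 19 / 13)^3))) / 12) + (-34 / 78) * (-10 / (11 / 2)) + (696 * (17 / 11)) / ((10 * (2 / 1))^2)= 36503002763327 / 25375350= 1438522.14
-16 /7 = -2.29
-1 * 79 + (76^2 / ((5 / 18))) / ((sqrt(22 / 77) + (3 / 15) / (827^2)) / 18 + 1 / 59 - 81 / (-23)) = 3545347374875315430829436821 / 611531493703531022718053 - 8059793829351889123702080 * sqrt(14) / 611531493703531022718053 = 5748.18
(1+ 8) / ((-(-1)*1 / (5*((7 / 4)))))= 315 / 4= 78.75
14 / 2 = 7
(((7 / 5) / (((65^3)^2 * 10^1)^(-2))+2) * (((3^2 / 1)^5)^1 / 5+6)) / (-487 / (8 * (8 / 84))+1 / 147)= -14720677405238444434405580.00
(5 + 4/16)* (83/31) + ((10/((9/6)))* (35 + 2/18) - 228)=67397/3348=20.13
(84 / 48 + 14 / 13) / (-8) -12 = -5139 / 416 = -12.35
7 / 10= 0.70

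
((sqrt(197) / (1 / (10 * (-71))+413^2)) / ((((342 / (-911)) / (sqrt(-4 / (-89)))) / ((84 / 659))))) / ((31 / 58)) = -0.00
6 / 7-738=-5160 / 7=-737.14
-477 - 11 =-488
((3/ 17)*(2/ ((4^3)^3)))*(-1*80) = -15/ 139264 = -0.00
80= 80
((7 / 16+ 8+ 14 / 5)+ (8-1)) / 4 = 1459 / 320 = 4.56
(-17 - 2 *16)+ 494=445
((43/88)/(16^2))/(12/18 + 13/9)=387/428032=0.00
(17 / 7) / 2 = 1.21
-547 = -547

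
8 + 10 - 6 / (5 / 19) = -24 / 5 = -4.80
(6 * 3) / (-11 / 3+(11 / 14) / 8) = -6048 / 1199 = -5.04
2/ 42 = 1/ 21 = 0.05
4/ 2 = 2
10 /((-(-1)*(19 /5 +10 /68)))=2.53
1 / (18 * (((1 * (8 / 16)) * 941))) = 1 / 8469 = 0.00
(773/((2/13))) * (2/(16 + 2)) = 10049/18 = 558.28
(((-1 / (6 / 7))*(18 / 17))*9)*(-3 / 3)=189 / 17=11.12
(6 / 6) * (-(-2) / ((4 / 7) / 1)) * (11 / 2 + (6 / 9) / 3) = 721 / 36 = 20.03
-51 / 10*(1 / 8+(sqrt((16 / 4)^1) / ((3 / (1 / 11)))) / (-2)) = -85 / 176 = -0.48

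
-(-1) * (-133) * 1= -133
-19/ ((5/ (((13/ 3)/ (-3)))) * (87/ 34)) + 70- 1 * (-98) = 666118/ 3915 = 170.15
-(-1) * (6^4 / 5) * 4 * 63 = 326592 / 5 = 65318.40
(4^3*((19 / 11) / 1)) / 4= 304 / 11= 27.64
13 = 13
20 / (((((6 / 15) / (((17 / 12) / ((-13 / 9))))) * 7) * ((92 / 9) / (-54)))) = 309825 / 8372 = 37.01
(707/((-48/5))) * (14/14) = -3535/48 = -73.65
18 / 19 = 0.95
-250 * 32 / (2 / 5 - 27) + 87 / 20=811571 / 2660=305.10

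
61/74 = 0.82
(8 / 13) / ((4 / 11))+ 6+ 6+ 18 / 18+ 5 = 19.69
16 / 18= 8 / 9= 0.89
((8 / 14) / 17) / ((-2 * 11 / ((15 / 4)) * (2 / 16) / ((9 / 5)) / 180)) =-14.85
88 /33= 8 /3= 2.67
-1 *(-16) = 16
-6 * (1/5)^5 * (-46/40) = 69/31250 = 0.00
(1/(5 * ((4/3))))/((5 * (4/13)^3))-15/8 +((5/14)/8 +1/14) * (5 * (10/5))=14137/44800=0.32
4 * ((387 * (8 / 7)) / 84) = 1032 / 49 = 21.06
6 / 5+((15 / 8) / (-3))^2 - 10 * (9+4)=-41091 / 320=-128.41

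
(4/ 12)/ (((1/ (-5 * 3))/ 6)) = -30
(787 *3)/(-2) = -2361/2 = -1180.50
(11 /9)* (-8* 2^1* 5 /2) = -440 /9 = -48.89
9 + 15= 24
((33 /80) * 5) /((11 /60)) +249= 1041 /4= 260.25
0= 0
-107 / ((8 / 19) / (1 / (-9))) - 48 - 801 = -820.76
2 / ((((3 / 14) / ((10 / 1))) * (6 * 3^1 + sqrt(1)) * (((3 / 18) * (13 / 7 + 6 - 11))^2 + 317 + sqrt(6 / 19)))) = 575902488 / 37196272087 - 1815156 * sqrt(114) / 706729169653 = 0.02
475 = 475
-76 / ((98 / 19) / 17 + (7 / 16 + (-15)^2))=-392768 / 1166629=-0.34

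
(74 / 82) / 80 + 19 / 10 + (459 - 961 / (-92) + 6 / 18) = 106752941 / 226320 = 471.69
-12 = -12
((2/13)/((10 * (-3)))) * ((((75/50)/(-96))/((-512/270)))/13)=-9/2768896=-0.00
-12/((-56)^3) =3/43904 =0.00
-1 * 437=-437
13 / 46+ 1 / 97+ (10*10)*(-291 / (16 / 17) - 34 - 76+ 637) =21781.54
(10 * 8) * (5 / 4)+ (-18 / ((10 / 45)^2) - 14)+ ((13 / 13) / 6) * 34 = -1637 / 6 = -272.83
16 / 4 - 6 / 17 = 62 / 17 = 3.65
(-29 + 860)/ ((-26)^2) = 831/ 676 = 1.23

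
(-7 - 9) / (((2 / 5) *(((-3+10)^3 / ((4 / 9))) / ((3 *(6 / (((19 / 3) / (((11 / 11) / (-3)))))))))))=320 / 6517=0.05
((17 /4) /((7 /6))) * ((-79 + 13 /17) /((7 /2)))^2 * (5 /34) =541500 /2023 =267.67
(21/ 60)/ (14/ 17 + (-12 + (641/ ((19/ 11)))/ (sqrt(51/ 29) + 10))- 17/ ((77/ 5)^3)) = 733590712293036059*sqrt(1479)/ 10976127185766975264840 + 9984744314142106047/ 731741812384465017656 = 0.02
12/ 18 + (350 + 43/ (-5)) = 5131/ 15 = 342.07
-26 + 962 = 936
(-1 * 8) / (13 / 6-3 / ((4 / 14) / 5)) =24 / 151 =0.16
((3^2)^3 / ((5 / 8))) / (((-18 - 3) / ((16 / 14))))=-63.48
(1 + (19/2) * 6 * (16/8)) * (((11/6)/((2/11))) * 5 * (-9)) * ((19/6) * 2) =-1321925/4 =-330481.25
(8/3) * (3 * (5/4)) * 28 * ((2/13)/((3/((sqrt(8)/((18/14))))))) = 31.59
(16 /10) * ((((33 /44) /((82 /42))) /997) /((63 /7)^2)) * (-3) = -0.00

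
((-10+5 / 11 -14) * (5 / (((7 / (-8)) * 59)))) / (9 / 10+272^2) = 14800 / 480162001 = 0.00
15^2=225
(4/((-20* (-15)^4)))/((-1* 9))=1/2278125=0.00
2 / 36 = 1 / 18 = 0.06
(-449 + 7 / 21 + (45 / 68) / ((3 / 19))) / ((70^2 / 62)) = -2810863 / 499800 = -5.62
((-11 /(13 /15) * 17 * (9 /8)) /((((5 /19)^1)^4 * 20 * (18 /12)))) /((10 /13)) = -219330243 /100000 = -2193.30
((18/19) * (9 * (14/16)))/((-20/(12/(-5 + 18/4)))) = 8.95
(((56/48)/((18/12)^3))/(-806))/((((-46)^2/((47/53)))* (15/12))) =-658/4576058955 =-0.00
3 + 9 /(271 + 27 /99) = 9051 /2984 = 3.03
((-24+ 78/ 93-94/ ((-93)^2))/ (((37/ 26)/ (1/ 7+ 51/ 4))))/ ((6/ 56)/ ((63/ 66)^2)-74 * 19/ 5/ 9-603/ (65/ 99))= 748914759320/ 3387344680843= 0.22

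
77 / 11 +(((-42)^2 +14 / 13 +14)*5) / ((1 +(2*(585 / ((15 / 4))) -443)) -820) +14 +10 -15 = 8196 / 1235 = 6.64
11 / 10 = 1.10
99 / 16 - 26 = -317 / 16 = -19.81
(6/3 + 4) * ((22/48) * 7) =77/4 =19.25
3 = 3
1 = 1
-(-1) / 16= 1 / 16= 0.06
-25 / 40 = -5 / 8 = -0.62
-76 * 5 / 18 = -21.11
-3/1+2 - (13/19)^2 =-530/361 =-1.47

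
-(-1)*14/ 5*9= 126/ 5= 25.20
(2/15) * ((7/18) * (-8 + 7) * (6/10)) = -7/225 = -0.03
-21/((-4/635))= 13335/4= 3333.75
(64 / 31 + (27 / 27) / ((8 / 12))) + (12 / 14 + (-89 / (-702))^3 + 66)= 5286763575125 / 75070804536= 70.42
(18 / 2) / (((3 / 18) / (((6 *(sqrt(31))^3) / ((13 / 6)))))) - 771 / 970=-771 / 970 + 60264 *sqrt(31) / 13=25809.65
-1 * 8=-8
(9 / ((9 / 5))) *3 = 15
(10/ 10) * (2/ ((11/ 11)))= 2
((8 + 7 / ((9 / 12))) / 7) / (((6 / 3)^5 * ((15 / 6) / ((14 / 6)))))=13 / 180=0.07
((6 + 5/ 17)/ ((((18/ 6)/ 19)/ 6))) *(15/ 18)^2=50825/ 306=166.09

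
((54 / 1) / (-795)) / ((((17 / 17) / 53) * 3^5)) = -2 / 135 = -0.01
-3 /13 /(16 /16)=-3 /13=-0.23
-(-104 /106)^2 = -2704 /2809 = -0.96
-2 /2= -1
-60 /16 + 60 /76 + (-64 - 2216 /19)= -13953 /76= -183.59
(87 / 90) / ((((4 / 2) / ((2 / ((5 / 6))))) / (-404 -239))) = -18647 / 25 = -745.88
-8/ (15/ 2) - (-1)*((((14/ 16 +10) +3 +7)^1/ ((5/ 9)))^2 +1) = 1411.81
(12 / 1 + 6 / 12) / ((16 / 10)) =125 / 16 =7.81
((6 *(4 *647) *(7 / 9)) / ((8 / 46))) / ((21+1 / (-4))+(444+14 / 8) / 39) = 2708342 / 1255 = 2158.04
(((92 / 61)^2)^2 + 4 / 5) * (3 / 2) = 620369766 / 69229205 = 8.96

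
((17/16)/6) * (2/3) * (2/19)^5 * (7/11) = 0.00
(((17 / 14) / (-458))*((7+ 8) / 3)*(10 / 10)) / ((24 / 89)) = -0.05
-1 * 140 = -140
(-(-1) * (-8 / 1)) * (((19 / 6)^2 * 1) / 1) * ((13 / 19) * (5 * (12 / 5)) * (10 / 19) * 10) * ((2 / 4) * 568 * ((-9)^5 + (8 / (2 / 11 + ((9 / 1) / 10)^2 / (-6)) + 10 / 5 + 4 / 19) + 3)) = 340296944665600 / 5871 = 57962347924.65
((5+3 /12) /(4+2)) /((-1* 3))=-7 /24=-0.29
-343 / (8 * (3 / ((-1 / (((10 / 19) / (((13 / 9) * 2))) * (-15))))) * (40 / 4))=-84721 / 162000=-0.52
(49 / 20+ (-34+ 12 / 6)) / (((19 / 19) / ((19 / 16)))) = -11229 / 320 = -35.09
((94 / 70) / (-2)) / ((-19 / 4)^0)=-47 / 70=-0.67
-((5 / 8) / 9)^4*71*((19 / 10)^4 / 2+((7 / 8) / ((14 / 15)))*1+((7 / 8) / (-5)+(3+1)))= -16015541 / 859963392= -0.02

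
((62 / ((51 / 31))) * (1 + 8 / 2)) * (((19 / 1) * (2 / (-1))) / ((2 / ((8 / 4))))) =-365180 / 51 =-7160.39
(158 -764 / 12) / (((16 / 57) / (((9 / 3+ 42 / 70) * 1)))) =48393 / 40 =1209.82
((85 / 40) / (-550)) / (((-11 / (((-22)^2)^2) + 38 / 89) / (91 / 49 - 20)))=23250271 / 141602825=0.16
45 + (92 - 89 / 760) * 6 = 596.30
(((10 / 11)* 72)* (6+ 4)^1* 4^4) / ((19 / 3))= 5529600 / 209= 26457.42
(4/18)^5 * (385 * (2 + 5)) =1.46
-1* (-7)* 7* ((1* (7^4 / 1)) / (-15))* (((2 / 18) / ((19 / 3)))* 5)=-117649 / 171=-688.01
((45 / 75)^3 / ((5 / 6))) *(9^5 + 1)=382644 / 25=15305.76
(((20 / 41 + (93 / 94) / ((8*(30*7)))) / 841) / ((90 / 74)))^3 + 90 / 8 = 8409104216070641003623261041827 / 747475930310157040767488000000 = 11.25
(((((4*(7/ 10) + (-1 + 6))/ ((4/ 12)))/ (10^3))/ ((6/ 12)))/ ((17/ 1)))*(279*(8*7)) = 457002/ 10625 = 43.01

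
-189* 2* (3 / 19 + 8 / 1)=-3083.68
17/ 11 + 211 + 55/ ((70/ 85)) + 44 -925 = -92657/ 154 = -601.67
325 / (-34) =-325 / 34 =-9.56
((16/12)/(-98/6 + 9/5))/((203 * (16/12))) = -15/44254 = -0.00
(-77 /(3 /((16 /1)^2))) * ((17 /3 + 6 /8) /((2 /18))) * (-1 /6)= 189728 /3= 63242.67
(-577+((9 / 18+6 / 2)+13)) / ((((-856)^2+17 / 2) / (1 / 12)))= -59 / 925572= -0.00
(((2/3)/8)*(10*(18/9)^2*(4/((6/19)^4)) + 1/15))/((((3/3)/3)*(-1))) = -6516077/1620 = -4022.27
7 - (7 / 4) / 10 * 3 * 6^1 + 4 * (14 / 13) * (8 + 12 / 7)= 11881 / 260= 45.70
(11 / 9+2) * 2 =58 / 9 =6.44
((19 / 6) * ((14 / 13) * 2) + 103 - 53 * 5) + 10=-5662 / 39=-145.18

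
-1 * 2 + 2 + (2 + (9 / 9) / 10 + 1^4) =31 / 10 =3.10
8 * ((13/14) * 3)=156/7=22.29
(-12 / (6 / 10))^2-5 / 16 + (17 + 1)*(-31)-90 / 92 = -58619 / 368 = -159.29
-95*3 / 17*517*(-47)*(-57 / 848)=-394737255 / 14416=-27381.89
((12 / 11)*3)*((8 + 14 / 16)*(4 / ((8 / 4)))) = 639 / 11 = 58.09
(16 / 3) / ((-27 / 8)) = -128 / 81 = -1.58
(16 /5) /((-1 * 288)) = -1 /90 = -0.01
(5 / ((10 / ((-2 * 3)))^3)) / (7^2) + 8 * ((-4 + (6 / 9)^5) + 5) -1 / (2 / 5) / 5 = 5079203 / 595350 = 8.53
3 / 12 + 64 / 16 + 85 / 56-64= -3261 / 56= -58.23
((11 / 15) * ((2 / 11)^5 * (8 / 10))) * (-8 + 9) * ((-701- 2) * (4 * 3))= -359936 / 366025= -0.98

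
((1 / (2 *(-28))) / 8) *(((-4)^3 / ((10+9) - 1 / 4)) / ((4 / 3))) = 1 / 175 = 0.01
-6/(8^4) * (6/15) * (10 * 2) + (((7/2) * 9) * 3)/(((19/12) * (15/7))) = 27.84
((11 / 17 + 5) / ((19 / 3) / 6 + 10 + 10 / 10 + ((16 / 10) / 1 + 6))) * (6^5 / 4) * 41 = 688642560 / 30073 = 22899.03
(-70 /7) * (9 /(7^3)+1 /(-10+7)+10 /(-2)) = 54610 /1029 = 53.07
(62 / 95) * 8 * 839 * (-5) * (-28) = 11652032 / 19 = 613264.84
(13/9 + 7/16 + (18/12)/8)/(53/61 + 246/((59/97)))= 536251/105027048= 0.01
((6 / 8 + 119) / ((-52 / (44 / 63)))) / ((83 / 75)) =-131725 / 90636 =-1.45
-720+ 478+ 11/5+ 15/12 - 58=-5931/20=-296.55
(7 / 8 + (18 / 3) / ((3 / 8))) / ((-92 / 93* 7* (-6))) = 4185 / 10304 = 0.41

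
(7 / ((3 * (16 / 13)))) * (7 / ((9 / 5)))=3185 / 432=7.37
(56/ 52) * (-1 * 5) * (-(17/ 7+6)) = 590/ 13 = 45.38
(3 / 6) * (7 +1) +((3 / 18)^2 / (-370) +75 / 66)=752569 / 146520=5.14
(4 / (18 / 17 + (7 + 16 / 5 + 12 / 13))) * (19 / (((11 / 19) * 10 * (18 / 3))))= 79781 / 444213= 0.18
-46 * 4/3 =-184/3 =-61.33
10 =10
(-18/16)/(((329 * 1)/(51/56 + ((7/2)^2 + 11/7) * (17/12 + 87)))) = -1232739/294784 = -4.18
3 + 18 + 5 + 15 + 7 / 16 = 663 / 16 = 41.44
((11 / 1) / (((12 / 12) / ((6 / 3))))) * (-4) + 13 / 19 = -1659 / 19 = -87.32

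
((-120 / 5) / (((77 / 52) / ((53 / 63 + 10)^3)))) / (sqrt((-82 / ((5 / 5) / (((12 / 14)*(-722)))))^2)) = -16567823324 / 40710402117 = -0.41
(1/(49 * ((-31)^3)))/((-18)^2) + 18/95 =8513314393/44931382020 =0.19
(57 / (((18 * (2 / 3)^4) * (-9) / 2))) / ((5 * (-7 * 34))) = 0.00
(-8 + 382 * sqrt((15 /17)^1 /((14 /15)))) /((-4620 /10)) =4 /231-955 * sqrt(238) /18326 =-0.79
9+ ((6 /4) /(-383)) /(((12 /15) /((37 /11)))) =8.98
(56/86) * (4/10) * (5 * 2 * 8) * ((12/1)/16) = 672/43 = 15.63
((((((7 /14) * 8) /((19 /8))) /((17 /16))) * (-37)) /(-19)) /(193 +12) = 18944 /1258085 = 0.02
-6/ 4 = -3/ 2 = -1.50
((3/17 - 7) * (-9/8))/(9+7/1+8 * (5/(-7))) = 203/272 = 0.75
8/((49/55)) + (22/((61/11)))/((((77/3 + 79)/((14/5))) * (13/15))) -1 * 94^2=-53848923470/6100549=-8826.90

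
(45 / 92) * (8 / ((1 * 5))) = 0.78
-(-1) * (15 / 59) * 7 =105 / 59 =1.78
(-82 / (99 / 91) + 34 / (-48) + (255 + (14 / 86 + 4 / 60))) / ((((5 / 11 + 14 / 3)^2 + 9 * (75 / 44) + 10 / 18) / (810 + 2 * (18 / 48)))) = 362737535347 / 105200360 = 3448.06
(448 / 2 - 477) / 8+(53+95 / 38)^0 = -245 / 8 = -30.62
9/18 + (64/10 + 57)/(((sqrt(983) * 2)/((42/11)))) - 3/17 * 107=-625/34 + 6657 * sqrt(983)/54065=-14.52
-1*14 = -14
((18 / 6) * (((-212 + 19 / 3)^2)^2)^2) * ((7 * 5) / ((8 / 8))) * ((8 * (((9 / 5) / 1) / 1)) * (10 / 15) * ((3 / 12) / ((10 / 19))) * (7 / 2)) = 19553792094756644653199971 / 3645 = 5364552015022399081810.69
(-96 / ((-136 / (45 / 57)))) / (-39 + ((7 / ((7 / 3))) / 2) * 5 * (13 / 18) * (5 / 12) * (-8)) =-3240 / 331721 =-0.01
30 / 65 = 6 / 13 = 0.46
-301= -301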